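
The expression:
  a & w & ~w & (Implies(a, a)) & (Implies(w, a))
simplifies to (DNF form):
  False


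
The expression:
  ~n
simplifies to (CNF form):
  ~n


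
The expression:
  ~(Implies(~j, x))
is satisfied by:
  {x: False, j: False}


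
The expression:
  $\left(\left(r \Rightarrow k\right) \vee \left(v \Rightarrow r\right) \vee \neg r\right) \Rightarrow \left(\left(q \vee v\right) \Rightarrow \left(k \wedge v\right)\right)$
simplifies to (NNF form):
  $\left(k \wedge v\right) \vee \left(\neg q \wedge \neg v\right)$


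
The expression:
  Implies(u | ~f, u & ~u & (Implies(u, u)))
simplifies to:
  f & ~u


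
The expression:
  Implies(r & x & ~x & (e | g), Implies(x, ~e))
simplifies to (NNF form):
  True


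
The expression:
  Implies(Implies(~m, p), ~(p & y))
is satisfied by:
  {p: False, y: False}
  {y: True, p: False}
  {p: True, y: False}


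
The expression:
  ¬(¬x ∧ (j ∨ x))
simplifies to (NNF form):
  x ∨ ¬j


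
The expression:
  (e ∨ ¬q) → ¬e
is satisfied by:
  {e: False}


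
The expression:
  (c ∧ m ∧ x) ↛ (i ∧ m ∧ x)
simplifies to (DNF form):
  c ∧ m ∧ x ∧ ¬i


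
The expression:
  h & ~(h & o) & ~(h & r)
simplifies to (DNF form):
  h & ~o & ~r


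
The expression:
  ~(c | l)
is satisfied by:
  {l: False, c: False}


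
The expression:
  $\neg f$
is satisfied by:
  {f: False}


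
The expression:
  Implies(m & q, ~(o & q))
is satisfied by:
  {o: False, m: False, q: False}
  {q: True, o: False, m: False}
  {m: True, o: False, q: False}
  {q: True, m: True, o: False}
  {o: True, q: False, m: False}
  {q: True, o: True, m: False}
  {m: True, o: True, q: False}


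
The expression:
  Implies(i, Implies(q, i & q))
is always true.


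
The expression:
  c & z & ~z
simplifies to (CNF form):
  False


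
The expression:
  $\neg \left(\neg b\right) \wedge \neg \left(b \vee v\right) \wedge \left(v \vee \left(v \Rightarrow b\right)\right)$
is never true.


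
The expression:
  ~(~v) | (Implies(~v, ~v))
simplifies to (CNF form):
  True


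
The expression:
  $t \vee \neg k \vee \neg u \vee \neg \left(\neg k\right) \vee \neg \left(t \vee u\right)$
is always true.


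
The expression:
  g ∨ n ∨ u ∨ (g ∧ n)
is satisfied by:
  {n: True, g: True, u: True}
  {n: True, g: True, u: False}
  {n: True, u: True, g: False}
  {n: True, u: False, g: False}
  {g: True, u: True, n: False}
  {g: True, u: False, n: False}
  {u: True, g: False, n: False}


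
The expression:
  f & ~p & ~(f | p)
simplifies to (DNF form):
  False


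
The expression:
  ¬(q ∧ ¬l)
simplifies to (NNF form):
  l ∨ ¬q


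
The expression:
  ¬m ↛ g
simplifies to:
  g ∨ ¬m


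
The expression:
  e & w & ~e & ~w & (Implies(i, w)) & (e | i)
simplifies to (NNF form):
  False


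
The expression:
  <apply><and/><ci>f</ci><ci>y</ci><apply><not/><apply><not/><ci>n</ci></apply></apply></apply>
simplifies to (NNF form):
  <apply><and/><ci>f</ci><ci>n</ci><ci>y</ci></apply>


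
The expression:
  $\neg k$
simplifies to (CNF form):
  $\neg k$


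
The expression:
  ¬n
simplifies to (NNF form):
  ¬n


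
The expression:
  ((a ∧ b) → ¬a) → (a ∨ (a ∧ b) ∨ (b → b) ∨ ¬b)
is always true.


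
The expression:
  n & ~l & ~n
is never true.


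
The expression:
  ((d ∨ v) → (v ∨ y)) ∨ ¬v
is always true.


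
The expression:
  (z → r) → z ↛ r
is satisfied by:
  {z: True, r: False}


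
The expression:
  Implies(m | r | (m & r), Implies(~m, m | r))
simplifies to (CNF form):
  True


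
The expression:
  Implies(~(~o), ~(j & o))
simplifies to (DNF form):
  ~j | ~o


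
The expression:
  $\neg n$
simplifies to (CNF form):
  $\neg n$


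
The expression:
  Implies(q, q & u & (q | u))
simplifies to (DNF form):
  u | ~q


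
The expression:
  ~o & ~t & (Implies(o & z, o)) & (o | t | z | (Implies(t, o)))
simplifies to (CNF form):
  ~o & ~t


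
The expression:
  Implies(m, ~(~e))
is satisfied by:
  {e: True, m: False}
  {m: False, e: False}
  {m: True, e: True}


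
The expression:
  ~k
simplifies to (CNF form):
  ~k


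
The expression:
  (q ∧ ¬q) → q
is always true.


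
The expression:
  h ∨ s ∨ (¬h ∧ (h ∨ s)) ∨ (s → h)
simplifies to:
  True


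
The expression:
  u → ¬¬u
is always true.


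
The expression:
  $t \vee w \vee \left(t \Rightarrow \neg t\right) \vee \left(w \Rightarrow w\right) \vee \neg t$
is always true.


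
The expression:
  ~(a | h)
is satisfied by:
  {h: False, a: False}


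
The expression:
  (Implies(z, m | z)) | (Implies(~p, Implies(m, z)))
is always true.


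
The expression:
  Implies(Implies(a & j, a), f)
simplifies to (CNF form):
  f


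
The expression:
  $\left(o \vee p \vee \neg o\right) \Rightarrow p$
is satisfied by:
  {p: True}


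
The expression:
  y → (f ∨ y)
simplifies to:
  True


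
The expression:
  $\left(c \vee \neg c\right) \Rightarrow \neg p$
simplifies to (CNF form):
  $\neg p$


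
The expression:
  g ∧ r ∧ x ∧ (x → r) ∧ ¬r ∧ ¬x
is never true.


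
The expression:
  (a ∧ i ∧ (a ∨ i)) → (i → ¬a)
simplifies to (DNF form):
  ¬a ∨ ¬i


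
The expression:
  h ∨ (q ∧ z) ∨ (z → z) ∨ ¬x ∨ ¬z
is always true.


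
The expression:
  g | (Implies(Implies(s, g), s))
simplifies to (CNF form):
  g | s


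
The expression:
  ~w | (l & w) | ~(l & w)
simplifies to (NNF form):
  True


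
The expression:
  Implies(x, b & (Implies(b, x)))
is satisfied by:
  {b: True, x: False}
  {x: False, b: False}
  {x: True, b: True}


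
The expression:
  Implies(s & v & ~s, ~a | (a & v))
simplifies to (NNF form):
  True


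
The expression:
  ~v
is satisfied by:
  {v: False}


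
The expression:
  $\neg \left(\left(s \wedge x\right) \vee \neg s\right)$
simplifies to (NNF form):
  $s \wedge \neg x$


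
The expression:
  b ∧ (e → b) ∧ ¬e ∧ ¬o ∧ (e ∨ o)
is never true.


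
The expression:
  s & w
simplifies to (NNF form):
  s & w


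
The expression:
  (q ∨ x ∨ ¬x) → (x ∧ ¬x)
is never true.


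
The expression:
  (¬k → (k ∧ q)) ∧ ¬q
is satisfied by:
  {k: True, q: False}


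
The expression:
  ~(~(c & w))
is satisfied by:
  {c: True, w: True}


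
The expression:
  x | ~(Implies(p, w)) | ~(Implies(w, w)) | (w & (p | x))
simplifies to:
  p | x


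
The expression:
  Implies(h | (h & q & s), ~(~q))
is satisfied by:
  {q: True, h: False}
  {h: False, q: False}
  {h: True, q: True}


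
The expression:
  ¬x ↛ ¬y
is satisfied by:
  {y: True, x: False}


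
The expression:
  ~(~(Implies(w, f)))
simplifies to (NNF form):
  f | ~w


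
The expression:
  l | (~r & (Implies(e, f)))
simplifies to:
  l | (f & ~r) | (~e & ~r)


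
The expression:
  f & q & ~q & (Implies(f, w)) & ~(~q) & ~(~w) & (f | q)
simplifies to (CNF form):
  False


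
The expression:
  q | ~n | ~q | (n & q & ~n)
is always true.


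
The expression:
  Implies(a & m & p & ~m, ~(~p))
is always true.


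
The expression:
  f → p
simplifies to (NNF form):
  p ∨ ¬f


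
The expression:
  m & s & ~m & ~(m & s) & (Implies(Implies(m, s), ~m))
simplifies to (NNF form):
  False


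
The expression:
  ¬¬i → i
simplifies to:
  True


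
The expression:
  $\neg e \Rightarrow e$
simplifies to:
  $e$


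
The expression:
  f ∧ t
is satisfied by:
  {t: True, f: True}


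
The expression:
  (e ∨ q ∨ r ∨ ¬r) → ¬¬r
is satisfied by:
  {r: True}


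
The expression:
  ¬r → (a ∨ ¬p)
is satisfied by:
  {r: True, a: True, p: False}
  {r: True, p: False, a: False}
  {a: True, p: False, r: False}
  {a: False, p: False, r: False}
  {r: True, a: True, p: True}
  {r: True, p: True, a: False}
  {a: True, p: True, r: False}


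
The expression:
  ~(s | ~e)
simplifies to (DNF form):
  e & ~s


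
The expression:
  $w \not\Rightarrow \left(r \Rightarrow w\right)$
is never true.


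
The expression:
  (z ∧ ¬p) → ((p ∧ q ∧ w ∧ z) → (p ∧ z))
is always true.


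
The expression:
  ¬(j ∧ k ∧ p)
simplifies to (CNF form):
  ¬j ∨ ¬k ∨ ¬p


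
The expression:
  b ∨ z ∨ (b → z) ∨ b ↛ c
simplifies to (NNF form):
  True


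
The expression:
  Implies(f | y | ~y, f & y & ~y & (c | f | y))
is never true.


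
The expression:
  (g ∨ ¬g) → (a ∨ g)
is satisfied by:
  {a: True, g: True}
  {a: True, g: False}
  {g: True, a: False}


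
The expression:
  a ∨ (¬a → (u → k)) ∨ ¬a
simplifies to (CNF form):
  True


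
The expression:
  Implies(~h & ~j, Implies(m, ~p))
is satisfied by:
  {h: True, j: True, p: False, m: False}
  {h: True, p: False, m: False, j: False}
  {j: True, p: False, m: False, h: False}
  {j: False, p: False, m: False, h: False}
  {h: True, m: True, j: True, p: False}
  {h: True, m: True, j: False, p: False}
  {m: True, j: True, h: False, p: False}
  {m: True, h: False, p: False, j: False}
  {j: True, h: True, p: True, m: False}
  {h: True, p: True, j: False, m: False}
  {j: True, p: True, h: False, m: False}
  {p: True, h: False, m: False, j: False}
  {h: True, m: True, p: True, j: True}
  {h: True, m: True, p: True, j: False}
  {m: True, p: True, j: True, h: False}


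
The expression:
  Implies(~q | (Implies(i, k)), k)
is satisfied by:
  {k: True, q: True, i: True}
  {k: True, q: True, i: False}
  {k: True, i: True, q: False}
  {k: True, i: False, q: False}
  {q: True, i: True, k: False}


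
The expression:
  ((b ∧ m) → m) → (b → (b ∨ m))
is always true.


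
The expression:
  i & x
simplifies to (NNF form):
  i & x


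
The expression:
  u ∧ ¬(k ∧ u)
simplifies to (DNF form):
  u ∧ ¬k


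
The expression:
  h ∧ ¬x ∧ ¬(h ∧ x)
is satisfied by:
  {h: True, x: False}


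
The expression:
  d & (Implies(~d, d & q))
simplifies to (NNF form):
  d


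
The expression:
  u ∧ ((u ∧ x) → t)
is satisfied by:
  {u: True, t: True, x: False}
  {u: True, t: False, x: False}
  {u: True, x: True, t: True}


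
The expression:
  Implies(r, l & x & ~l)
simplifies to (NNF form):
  ~r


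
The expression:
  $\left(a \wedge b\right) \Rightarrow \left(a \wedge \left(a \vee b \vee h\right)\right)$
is always true.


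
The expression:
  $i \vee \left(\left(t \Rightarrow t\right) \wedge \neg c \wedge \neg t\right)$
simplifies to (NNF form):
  $i \vee \left(\neg c \wedge \neg t\right)$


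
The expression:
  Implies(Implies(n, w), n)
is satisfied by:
  {n: True}


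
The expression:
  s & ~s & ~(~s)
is never true.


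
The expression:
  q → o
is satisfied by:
  {o: True, q: False}
  {q: False, o: False}
  {q: True, o: True}


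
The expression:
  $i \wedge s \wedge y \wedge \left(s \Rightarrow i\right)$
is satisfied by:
  {i: True, s: True, y: True}


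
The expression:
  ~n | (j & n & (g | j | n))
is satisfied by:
  {j: True, n: False}
  {n: False, j: False}
  {n: True, j: True}


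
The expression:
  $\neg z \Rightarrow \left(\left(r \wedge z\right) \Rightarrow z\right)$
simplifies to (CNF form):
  $\text{True}$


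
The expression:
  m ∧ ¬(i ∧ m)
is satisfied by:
  {m: True, i: False}


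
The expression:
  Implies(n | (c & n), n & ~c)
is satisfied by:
  {c: False, n: False}
  {n: True, c: False}
  {c: True, n: False}


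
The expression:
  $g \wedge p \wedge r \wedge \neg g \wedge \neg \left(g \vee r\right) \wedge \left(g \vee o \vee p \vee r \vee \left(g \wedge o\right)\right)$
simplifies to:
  $\text{False}$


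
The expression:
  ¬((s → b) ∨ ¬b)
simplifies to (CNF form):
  False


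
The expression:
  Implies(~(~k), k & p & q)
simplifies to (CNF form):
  (p | ~k) & (q | ~k)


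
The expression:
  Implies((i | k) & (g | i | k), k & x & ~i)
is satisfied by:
  {x: True, i: False, k: False}
  {i: False, k: False, x: False}
  {x: True, k: True, i: False}


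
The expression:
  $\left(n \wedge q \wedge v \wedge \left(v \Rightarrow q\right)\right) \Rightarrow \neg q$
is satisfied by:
  {v: False, q: False, n: False}
  {n: True, v: False, q: False}
  {q: True, v: False, n: False}
  {n: True, q: True, v: False}
  {v: True, n: False, q: False}
  {n: True, v: True, q: False}
  {q: True, v: True, n: False}


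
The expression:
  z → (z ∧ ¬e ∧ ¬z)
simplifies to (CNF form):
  ¬z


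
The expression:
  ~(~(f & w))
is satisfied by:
  {w: True, f: True}


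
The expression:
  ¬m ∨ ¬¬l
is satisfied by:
  {l: True, m: False}
  {m: False, l: False}
  {m: True, l: True}


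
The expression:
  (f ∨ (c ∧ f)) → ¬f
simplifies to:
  ¬f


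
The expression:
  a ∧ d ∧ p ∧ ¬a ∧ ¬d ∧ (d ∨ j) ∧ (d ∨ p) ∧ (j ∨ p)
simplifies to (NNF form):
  False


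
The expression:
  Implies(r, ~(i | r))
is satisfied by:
  {r: False}


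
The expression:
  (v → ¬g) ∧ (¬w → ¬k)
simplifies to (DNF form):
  (w ∧ ¬g) ∨ (w ∧ ¬v) ∨ (¬g ∧ ¬k) ∨ (¬k ∧ ¬v)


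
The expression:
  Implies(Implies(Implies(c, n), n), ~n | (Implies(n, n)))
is always true.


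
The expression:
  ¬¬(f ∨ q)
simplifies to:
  f ∨ q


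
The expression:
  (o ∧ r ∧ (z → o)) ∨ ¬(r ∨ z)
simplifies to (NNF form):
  (o ∧ r) ∨ (¬r ∧ ¬z)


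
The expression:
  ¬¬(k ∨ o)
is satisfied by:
  {k: True, o: True}
  {k: True, o: False}
  {o: True, k: False}


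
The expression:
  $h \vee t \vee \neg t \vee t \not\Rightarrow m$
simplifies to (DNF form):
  $\text{True}$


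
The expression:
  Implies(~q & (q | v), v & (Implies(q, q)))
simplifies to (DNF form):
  True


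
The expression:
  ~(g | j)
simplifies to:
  ~g & ~j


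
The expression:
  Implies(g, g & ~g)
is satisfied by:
  {g: False}


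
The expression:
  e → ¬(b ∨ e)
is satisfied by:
  {e: False}


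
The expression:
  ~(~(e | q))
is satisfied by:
  {q: True, e: True}
  {q: True, e: False}
  {e: True, q: False}


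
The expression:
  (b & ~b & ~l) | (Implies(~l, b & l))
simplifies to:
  l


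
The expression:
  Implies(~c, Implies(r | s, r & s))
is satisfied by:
  {c: True, s: False, r: False}
  {r: True, c: True, s: False}
  {c: True, s: True, r: False}
  {r: True, c: True, s: True}
  {r: False, s: False, c: False}
  {r: True, s: True, c: False}


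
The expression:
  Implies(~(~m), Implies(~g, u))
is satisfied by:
  {u: True, g: True, m: False}
  {u: True, m: False, g: False}
  {g: True, m: False, u: False}
  {g: False, m: False, u: False}
  {u: True, g: True, m: True}
  {u: True, m: True, g: False}
  {g: True, m: True, u: False}


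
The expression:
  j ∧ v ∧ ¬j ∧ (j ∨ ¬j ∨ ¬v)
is never true.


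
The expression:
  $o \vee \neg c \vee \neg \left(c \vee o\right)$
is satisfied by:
  {o: True, c: False}
  {c: False, o: False}
  {c: True, o: True}


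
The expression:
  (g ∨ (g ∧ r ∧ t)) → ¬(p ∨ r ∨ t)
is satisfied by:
  {r: False, t: False, g: False, p: False}
  {p: True, r: False, t: False, g: False}
  {t: True, p: False, r: False, g: False}
  {p: True, t: True, r: False, g: False}
  {r: True, p: False, t: False, g: False}
  {p: True, r: True, t: False, g: False}
  {t: True, r: True, p: False, g: False}
  {p: True, t: True, r: True, g: False}
  {g: True, p: False, r: False, t: False}


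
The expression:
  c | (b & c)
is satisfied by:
  {c: True}


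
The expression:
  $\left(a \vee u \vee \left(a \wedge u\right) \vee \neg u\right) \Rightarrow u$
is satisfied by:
  {u: True}


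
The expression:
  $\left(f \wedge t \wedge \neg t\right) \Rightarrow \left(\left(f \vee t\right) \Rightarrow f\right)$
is always true.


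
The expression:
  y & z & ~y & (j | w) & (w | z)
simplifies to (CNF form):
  False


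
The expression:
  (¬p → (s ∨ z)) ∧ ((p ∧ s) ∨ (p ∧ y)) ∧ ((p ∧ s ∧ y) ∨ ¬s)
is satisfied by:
  {p: True, y: True}


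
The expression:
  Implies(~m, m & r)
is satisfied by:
  {m: True}


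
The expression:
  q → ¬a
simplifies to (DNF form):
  ¬a ∨ ¬q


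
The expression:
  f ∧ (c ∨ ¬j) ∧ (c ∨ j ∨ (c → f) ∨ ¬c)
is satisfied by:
  {c: True, f: True, j: False}
  {f: True, j: False, c: False}
  {j: True, c: True, f: True}


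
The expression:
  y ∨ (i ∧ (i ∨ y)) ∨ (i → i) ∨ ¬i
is always true.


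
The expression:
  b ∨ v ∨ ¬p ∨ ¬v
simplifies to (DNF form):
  True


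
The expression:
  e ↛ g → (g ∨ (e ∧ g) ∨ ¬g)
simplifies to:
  True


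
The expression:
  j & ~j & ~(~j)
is never true.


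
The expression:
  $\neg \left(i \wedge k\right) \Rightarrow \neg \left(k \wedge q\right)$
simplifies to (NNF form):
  $i \vee \neg k \vee \neg q$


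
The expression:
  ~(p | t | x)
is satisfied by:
  {x: False, p: False, t: False}


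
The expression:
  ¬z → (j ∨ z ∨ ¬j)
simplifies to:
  True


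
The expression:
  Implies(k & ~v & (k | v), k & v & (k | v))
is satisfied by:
  {v: True, k: False}
  {k: False, v: False}
  {k: True, v: True}


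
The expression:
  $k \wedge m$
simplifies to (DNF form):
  $k \wedge m$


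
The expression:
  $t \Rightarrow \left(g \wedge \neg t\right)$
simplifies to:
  $\neg t$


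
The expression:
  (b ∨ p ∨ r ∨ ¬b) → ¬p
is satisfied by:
  {p: False}


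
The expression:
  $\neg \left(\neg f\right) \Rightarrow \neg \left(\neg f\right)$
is always true.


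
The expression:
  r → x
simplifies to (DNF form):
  x ∨ ¬r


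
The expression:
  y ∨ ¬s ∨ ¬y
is always true.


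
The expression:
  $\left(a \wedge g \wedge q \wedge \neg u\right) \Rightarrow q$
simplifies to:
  $\text{True}$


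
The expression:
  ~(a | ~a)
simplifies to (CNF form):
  False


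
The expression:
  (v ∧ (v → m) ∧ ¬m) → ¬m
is always true.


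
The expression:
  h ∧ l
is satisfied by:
  {h: True, l: True}


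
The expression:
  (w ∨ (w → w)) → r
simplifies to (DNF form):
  r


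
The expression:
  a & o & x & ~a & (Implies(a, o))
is never true.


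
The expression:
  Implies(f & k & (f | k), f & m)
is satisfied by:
  {m: True, k: False, f: False}
  {k: False, f: False, m: False}
  {f: True, m: True, k: False}
  {f: True, k: False, m: False}
  {m: True, k: True, f: False}
  {k: True, m: False, f: False}
  {f: True, k: True, m: True}


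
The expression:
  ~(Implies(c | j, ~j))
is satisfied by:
  {j: True}


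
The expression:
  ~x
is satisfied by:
  {x: False}


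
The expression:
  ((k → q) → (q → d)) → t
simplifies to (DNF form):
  t ∨ (q ∧ ¬d)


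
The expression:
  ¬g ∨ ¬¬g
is always true.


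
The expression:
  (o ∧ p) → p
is always true.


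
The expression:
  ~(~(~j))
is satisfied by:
  {j: False}


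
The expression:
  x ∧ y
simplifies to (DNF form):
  x ∧ y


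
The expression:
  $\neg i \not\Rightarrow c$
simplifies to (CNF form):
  $\neg c \wedge \neg i$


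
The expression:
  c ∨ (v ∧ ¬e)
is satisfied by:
  {c: True, v: True, e: False}
  {c: True, v: False, e: False}
  {c: True, e: True, v: True}
  {c: True, e: True, v: False}
  {v: True, e: False, c: False}


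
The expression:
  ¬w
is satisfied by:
  {w: False}


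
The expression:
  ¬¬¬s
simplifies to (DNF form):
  ¬s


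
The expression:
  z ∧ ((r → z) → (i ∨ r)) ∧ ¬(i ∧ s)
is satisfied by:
  {z: True, r: True, s: False, i: False}
  {i: True, z: True, r: True, s: False}
  {i: True, z: True, r: False, s: False}
  {s: True, z: True, r: True, i: False}


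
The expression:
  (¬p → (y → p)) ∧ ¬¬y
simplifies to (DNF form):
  p ∧ y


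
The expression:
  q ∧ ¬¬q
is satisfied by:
  {q: True}


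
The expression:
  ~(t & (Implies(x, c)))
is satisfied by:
  {x: True, t: False, c: False}
  {x: False, t: False, c: False}
  {c: True, x: True, t: False}
  {c: True, x: False, t: False}
  {t: True, x: True, c: False}


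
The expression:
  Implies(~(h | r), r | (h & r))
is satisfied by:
  {r: True, h: True}
  {r: True, h: False}
  {h: True, r: False}


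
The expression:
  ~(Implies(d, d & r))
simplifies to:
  d & ~r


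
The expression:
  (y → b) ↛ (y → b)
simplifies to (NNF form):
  False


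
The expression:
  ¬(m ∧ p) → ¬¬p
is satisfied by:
  {p: True}


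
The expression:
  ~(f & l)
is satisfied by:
  {l: False, f: False}
  {f: True, l: False}
  {l: True, f: False}


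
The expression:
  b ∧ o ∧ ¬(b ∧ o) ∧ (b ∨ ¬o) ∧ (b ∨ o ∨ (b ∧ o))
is never true.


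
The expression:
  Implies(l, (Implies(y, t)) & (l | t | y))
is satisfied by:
  {t: True, l: False, y: False}
  {l: False, y: False, t: False}
  {y: True, t: True, l: False}
  {y: True, l: False, t: False}
  {t: True, l: True, y: False}
  {l: True, t: False, y: False}
  {y: True, l: True, t: True}


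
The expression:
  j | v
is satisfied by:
  {v: True, j: True}
  {v: True, j: False}
  {j: True, v: False}


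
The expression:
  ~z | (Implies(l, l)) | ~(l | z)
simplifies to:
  True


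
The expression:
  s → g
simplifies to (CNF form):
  g ∨ ¬s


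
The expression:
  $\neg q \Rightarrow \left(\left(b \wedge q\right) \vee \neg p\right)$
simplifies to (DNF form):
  $q \vee \neg p$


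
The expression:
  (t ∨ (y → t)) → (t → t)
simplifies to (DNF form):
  True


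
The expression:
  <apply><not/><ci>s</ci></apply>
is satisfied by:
  {s: False}


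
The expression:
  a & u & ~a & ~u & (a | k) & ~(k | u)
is never true.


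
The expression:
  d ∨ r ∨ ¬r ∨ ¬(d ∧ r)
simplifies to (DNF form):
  True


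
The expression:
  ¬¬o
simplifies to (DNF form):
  o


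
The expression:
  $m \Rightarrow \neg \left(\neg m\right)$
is always true.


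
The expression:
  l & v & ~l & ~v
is never true.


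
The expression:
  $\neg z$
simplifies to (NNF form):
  $\neg z$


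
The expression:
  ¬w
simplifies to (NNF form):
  ¬w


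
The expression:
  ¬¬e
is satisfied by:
  {e: True}


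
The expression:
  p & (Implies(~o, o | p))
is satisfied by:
  {p: True}


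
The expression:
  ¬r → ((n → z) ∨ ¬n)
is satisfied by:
  {r: True, z: True, n: False}
  {r: True, z: False, n: False}
  {z: True, r: False, n: False}
  {r: False, z: False, n: False}
  {r: True, n: True, z: True}
  {r: True, n: True, z: False}
  {n: True, z: True, r: False}


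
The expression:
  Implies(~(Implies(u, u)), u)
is always true.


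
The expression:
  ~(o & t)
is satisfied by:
  {o: False, t: False}
  {t: True, o: False}
  {o: True, t: False}


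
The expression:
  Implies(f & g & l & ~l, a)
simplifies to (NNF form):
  True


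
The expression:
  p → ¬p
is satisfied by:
  {p: False}


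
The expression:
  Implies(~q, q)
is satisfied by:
  {q: True}


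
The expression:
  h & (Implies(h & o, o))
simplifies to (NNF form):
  h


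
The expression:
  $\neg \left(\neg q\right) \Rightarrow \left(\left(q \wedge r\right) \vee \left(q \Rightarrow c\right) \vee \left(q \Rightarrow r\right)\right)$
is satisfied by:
  {r: True, c: True, q: False}
  {r: True, q: False, c: False}
  {c: True, q: False, r: False}
  {c: False, q: False, r: False}
  {r: True, c: True, q: True}
  {r: True, q: True, c: False}
  {c: True, q: True, r: False}


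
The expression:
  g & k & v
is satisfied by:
  {k: True, g: True, v: True}


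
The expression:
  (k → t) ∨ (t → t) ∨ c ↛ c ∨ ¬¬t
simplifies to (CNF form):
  True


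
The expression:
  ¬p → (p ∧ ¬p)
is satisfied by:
  {p: True}


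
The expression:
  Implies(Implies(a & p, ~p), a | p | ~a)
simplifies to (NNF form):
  True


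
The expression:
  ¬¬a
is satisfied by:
  {a: True}


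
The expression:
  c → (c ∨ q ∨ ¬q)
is always true.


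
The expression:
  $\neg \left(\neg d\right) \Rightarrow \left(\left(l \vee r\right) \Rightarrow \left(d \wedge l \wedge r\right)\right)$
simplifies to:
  $\left(l \wedge r\right) \vee \left(\neg l \wedge \neg r\right) \vee \neg d$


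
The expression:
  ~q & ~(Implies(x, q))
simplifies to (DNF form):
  x & ~q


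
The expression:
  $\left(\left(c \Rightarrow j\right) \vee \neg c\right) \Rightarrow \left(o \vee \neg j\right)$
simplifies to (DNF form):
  $o \vee \neg j$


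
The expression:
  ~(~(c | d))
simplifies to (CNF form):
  c | d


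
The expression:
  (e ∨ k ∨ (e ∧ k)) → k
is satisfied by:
  {k: True, e: False}
  {e: False, k: False}
  {e: True, k: True}


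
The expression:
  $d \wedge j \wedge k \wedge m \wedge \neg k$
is never true.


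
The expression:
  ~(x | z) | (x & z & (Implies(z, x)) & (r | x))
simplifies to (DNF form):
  (x & z) | (~x & ~z)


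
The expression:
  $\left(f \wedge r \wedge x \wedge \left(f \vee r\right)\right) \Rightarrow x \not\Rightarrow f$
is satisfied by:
  {x: False, r: False, f: False}
  {f: True, x: False, r: False}
  {r: True, x: False, f: False}
  {f: True, r: True, x: False}
  {x: True, f: False, r: False}
  {f: True, x: True, r: False}
  {r: True, x: True, f: False}


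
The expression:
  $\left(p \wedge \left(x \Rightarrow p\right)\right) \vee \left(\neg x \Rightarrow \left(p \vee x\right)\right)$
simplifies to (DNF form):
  $p \vee x$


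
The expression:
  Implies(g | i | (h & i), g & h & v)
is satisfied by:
  {v: True, h: True, g: False, i: False}
  {v: True, h: False, g: False, i: False}
  {h: True, i: False, v: False, g: False}
  {i: False, h: False, v: False, g: False}
  {g: True, v: True, h: True, i: False}
  {i: True, g: True, v: True, h: True}


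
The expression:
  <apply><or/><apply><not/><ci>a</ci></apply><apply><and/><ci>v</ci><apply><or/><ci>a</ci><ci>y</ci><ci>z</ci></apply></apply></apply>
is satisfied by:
  {v: True, a: False}
  {a: False, v: False}
  {a: True, v: True}


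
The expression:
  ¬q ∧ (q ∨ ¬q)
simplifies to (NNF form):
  ¬q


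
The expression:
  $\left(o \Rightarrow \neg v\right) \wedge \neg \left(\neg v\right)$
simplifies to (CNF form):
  $v \wedge \neg o$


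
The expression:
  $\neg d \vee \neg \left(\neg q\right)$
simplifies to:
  $q \vee \neg d$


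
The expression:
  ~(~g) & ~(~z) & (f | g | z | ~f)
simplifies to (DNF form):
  g & z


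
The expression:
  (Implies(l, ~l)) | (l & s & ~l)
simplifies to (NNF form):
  ~l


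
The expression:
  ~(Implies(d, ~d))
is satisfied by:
  {d: True}


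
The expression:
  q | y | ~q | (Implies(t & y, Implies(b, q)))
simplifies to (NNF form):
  True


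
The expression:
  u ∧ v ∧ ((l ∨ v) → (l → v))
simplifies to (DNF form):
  u ∧ v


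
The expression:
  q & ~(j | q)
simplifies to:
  False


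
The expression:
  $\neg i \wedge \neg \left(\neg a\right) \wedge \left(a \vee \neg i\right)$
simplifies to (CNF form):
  $a \wedge \neg i$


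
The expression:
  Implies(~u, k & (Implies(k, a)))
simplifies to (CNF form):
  (a | u) & (k | u)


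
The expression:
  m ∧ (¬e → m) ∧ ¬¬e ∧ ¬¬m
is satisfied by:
  {m: True, e: True}


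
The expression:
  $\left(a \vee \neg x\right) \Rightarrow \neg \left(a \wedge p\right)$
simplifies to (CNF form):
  $\neg a \vee \neg p$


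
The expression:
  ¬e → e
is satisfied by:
  {e: True}


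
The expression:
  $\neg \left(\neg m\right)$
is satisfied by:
  {m: True}


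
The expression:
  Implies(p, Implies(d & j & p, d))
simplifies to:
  True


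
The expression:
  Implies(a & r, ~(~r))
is always true.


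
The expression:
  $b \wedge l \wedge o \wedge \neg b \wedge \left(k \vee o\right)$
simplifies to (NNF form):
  $\text{False}$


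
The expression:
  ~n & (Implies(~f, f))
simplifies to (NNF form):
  f & ~n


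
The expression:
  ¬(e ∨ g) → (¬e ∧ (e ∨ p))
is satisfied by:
  {p: True, g: True, e: True}
  {p: True, g: True, e: False}
  {p: True, e: True, g: False}
  {p: True, e: False, g: False}
  {g: True, e: True, p: False}
  {g: True, e: False, p: False}
  {e: True, g: False, p: False}


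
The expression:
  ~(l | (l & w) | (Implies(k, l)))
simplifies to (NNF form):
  k & ~l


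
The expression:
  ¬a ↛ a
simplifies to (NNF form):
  True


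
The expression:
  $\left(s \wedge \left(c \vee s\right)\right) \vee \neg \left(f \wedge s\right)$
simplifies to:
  $\text{True}$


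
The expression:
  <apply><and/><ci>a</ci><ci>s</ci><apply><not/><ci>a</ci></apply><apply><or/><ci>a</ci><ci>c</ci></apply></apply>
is never true.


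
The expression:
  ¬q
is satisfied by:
  {q: False}


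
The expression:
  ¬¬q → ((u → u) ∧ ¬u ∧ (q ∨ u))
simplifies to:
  ¬q ∨ ¬u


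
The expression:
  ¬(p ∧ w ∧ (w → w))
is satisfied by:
  {p: False, w: False}
  {w: True, p: False}
  {p: True, w: False}


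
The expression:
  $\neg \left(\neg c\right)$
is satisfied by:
  {c: True}


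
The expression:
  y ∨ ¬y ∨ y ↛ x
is always true.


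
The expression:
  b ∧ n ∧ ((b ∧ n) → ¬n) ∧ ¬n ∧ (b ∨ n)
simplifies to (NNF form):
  False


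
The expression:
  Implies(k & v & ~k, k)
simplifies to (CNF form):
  True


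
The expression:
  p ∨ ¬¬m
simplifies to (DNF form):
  m ∨ p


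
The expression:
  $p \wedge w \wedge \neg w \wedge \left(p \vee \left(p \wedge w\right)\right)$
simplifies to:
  $\text{False}$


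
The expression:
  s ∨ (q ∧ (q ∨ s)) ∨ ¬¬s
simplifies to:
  q ∨ s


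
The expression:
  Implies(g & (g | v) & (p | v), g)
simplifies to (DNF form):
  True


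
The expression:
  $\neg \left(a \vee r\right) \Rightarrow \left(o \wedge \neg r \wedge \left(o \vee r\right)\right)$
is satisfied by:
  {r: True, a: True, o: True}
  {r: True, a: True, o: False}
  {r: True, o: True, a: False}
  {r: True, o: False, a: False}
  {a: True, o: True, r: False}
  {a: True, o: False, r: False}
  {o: True, a: False, r: False}


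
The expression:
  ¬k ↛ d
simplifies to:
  d ∨ ¬k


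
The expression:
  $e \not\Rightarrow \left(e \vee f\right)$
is never true.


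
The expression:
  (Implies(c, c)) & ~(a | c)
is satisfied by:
  {a: False, c: False}


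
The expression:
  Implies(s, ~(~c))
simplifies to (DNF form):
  c | ~s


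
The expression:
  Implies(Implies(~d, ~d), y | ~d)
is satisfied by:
  {y: True, d: False}
  {d: False, y: False}
  {d: True, y: True}


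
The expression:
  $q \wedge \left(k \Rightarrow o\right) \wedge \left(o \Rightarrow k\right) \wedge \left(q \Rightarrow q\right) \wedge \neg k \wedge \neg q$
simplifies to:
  $\text{False}$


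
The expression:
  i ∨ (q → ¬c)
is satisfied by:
  {i: True, c: False, q: False}
  {c: False, q: False, i: False}
  {i: True, q: True, c: False}
  {q: True, c: False, i: False}
  {i: True, c: True, q: False}
  {c: True, i: False, q: False}
  {i: True, q: True, c: True}


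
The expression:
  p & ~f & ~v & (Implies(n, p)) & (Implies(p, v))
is never true.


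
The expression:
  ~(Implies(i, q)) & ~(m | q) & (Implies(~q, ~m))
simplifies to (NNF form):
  i & ~m & ~q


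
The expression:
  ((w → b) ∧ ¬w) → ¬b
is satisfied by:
  {w: True, b: False}
  {b: False, w: False}
  {b: True, w: True}


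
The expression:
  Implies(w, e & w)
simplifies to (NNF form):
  e | ~w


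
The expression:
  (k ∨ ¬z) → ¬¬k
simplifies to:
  k ∨ z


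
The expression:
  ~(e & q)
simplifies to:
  ~e | ~q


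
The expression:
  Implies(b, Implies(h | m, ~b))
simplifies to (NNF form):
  ~b | (~h & ~m)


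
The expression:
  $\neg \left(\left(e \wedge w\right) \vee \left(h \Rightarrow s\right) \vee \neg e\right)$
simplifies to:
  $e \wedge h \wedge \neg s \wedge \neg w$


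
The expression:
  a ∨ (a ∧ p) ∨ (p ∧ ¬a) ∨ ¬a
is always true.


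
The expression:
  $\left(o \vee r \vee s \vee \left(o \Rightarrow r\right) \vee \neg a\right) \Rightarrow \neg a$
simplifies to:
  $\neg a$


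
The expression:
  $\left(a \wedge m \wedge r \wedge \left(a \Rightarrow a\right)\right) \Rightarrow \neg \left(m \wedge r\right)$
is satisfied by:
  {m: False, a: False, r: False}
  {r: True, m: False, a: False}
  {a: True, m: False, r: False}
  {r: True, a: True, m: False}
  {m: True, r: False, a: False}
  {r: True, m: True, a: False}
  {a: True, m: True, r: False}


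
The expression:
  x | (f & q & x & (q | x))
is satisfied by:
  {x: True}


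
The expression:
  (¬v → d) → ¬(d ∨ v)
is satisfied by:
  {d: False, v: False}


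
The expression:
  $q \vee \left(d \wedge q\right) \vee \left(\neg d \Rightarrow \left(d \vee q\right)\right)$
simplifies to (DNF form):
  $d \vee q$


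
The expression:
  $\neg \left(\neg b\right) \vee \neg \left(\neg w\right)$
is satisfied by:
  {b: True, w: True}
  {b: True, w: False}
  {w: True, b: False}


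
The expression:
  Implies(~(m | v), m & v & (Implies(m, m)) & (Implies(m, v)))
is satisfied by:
  {m: True, v: True}
  {m: True, v: False}
  {v: True, m: False}


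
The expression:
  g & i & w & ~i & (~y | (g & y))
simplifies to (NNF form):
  False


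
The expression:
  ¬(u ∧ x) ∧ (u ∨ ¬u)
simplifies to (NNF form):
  ¬u ∨ ¬x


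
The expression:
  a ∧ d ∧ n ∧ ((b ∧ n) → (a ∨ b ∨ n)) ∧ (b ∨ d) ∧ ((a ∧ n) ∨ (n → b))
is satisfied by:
  {a: True, d: True, n: True}


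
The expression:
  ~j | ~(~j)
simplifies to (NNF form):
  True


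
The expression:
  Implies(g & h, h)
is always true.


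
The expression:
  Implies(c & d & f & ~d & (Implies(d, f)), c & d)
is always true.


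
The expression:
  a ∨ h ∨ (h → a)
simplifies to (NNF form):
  True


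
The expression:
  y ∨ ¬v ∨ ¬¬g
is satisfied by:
  {y: True, g: True, v: False}
  {y: True, v: False, g: False}
  {g: True, v: False, y: False}
  {g: False, v: False, y: False}
  {y: True, g: True, v: True}
  {y: True, v: True, g: False}
  {g: True, v: True, y: False}


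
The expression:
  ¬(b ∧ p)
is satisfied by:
  {p: False, b: False}
  {b: True, p: False}
  {p: True, b: False}


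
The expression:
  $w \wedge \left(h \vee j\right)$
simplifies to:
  $w \wedge \left(h \vee j\right)$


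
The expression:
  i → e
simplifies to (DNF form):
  e ∨ ¬i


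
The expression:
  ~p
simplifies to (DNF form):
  ~p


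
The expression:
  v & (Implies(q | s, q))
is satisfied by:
  {q: True, v: True, s: False}
  {v: True, s: False, q: False}
  {q: True, s: True, v: True}


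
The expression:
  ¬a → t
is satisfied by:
  {a: True, t: True}
  {a: True, t: False}
  {t: True, a: False}


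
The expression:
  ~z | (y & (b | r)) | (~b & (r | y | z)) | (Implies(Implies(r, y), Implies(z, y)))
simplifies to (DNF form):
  r | y | ~b | ~z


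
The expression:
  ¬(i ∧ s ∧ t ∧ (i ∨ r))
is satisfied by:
  {s: False, t: False, i: False}
  {i: True, s: False, t: False}
  {t: True, s: False, i: False}
  {i: True, t: True, s: False}
  {s: True, i: False, t: False}
  {i: True, s: True, t: False}
  {t: True, s: True, i: False}


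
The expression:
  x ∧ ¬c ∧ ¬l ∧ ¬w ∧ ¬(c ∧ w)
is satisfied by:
  {x: True, w: False, l: False, c: False}


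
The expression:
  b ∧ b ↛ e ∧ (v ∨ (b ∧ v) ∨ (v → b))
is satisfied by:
  {b: True, e: False}


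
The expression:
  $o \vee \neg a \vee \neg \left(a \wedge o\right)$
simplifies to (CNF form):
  $\text{True}$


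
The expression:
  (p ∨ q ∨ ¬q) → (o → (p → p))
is always true.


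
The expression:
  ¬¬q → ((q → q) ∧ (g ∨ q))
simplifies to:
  True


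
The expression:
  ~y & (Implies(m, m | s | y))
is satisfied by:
  {y: False}


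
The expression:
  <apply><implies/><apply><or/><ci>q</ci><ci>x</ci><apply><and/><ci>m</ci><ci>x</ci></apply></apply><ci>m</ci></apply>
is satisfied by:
  {m: True, q: False, x: False}
  {x: True, m: True, q: False}
  {m: True, q: True, x: False}
  {x: True, m: True, q: True}
  {x: False, q: False, m: False}


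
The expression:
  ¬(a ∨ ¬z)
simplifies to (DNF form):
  z ∧ ¬a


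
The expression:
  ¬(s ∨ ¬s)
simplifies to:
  False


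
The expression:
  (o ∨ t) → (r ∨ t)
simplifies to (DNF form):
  r ∨ t ∨ ¬o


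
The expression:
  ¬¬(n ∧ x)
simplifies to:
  n ∧ x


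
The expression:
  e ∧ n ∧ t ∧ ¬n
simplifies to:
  False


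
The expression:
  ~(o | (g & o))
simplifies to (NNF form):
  ~o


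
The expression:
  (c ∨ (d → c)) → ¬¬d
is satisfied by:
  {d: True}


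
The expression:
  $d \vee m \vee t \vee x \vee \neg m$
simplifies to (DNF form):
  $\text{True}$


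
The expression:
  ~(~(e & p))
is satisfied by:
  {p: True, e: True}


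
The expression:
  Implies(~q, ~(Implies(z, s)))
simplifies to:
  q | (z & ~s)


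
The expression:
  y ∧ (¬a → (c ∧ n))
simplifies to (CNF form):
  y ∧ (a ∨ c) ∧ (a ∨ n)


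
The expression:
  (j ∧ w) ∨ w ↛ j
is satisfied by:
  {w: True}


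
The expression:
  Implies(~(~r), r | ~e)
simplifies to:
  True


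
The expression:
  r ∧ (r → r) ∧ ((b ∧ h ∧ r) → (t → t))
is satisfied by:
  {r: True}


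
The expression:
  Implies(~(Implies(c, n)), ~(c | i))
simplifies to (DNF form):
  n | ~c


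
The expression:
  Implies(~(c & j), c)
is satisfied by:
  {c: True}


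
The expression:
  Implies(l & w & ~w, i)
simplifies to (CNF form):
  True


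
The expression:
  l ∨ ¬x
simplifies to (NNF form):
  l ∨ ¬x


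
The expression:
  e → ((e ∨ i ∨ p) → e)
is always true.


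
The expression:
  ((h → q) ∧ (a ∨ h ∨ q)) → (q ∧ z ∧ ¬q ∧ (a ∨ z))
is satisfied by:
  {h: True, q: False, a: False}
  {q: False, a: False, h: False}
  {a: True, h: True, q: False}


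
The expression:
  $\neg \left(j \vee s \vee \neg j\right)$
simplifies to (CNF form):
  $\text{False}$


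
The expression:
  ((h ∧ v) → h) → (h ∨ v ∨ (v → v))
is always true.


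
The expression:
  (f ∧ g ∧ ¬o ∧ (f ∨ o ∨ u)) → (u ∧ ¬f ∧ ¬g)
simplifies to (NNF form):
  o ∨ ¬f ∨ ¬g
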